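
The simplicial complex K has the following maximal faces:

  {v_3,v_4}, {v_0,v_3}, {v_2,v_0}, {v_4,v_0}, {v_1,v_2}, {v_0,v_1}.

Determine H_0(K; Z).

Fix the vertex order v_0 < v_1 < v_2 < v_3 < v_4 and write every simplex with vertices in increasing order. Then dim K = 1 and the simplices of K are:

  0-simplices (5): [v_0], [v_1], [v_2], [v_3], [v_4]
  1-simplices (6): [v_0,v_1], [v_0,v_2], [v_0,v_3], [v_0,v_4], [v_1,v_2], [v_3,v_4]

giving chain groups C_0 ≅ Z^5, C_1 ≅ Z^6.

The boundary map ∂_1: C_1 → C_0 is given by ∂[p,q] = [q] − [p].
This gives a 5×6 integer matrix of rank 4; reducing to Smith normal form yields diagonal entries (1,1,1,1).

Computing H_k = (kernel of ∂_k) / (image of ∂_{k+1}):

  H_0: rank C_0 − rank ∂_1 = 5 − 4 = 1, and the invariant factors of ∂_1 are all 1, so H_0 ≅ Z.

(K is a triangulation of a wedge of 2 circles.)

H_0 = Z.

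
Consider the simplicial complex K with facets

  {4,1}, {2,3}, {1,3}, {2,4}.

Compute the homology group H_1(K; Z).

K has 4 vertices, 4 edges.
rank ∂_1 = 3, rank ∂_2 = 0 ⇒ b_1 = 4 − 3 − 0 = 1. So H_1 ≅ Z.

H_1 ≅ Z.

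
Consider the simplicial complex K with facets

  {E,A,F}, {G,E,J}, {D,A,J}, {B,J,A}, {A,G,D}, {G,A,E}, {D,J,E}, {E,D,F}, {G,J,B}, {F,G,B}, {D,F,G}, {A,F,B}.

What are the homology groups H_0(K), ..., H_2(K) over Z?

H_0 = Z,  H_1 = Z_2,  H_2 = 0.

Fix the vertex order A < B < D < E < F < G < J and write every simplex with vertices in increasing order. Then dim K = 2 and the simplices of K are:

  0-simplices (7): A, B, D, E, F, G, J
  1-simplices (18): AB, AD, AE, AF, AG, AJ, BF, BG, BJ, DE, DF, DG, DJ, EF, EG, EJ, FG, GJ
  2-simplices (12): ABF, ABJ, ADG, ADJ, AEF, AEG, BFG, BGJ, DEF, DEJ, DFG, EGJ

so the chain groups are C_0 ≅ Z^7, C_1 ≅ Z^18, C_2 ≅ Z^12.

∂_1: C_1 → C_0 maps an edge to its endpoints' difference, ∂[p,q] = q − p.
The resulting 7×18 matrix has rank 6, and its Smith normal form has invariant factors (1,1,1,1,1,1).

The boundary map ∂_2: C_2 → C_1 acts by ∂[p,q,r] = [q,r] − [p,r] + [p,q]. For instance
  ∂DEF = EF − DF + DE,
  ∂AEF = EF − AF + AE.
This gives a 18×12 integer matrix of rank 12; reducing to Smith normal form yields diagonal entries (1,1,1,1,1,1,1,1,1,1,1,2).

From H_k ≅ ker(∂_k) / im(∂_{k+1}) we obtain:

  H_0: rank C_0 − rank ∂_1 = 7 − 6 = 1, and the invariant factors of ∂_1 are all 1, so H_0 = Z.
  H_1: rank ker ∂_1 − rank ∂_2 = (18 − 6) − 12 = 0, and ∂_2 has invariant factor 2 > 1, so H_1 = Z_2.
  H_2: rank ker ∂_2 − rank ∂_3 = (12 − 12) − 0 = 0, and there is no ∂_3, so H_2 = 0.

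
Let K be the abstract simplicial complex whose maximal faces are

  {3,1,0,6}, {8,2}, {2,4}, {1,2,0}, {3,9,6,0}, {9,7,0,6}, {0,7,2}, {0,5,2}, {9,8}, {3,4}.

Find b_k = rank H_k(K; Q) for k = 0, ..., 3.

Fix the vertex order 0 < 1 < 2 < 3 < 4 < 5 < 6 < 7 < 8 < 9 and write every simplex with vertices in increasing order. Then dim K = 3 and the simplices of K are:

  0-simplices (10): [0], [1], [2], [3], [4], [5], [6], [7], [8], [9]
  1-simplices (21): [0,1], [0,2], [0,3], [0,5], [0,6], [0,7], [0,9], [1,2], [1,3], [1,6], [2,4], [2,5], [2,7], [2,8], [3,4], [3,6], [3,9], [6,7], [6,9], [7,9], [8,9]
  2-simplices (13): [0,1,2], [0,1,3], [0,1,6], [0,2,5], [0,2,7], [0,3,6], [0,3,9], [0,6,7], [0,6,9], [0,7,9], [1,3,6], [3,6,9], [6,7,9]
  3-simplices (3): [0,1,3,6], [0,3,6,9], [0,6,7,9]

Hence C_0 ≅ Z^10, C_1 ≅ Z^21, C_2 ≅ Z^13, C_3 ≅ Z^3.

Boundary ∂_1: C_1 → C_0 maps an edge to its endpoints' difference, ∂[p,q] = q − p. For instance
  ∂[2,4] = [4] − [2].
As a 10×21 matrix over Z this has rank 9, with invariant factors (1,1,1,1,1,1,1,1,1).

Boundary ∂_2: C_2 → C_1 maps a triangle to the signed sum of its edges. For instance
  ∂[0,1,2] = [1,2] − [0,2] + [0,1],
  ∂[6,7,9] = [7,9] − [6,9] + [6,7].
The resulting 21×13 matrix has rank 10, and its Smith normal form has invariant factors (1,1,1,1,1,1,1,1,1,1).

Boundary ∂_3: C_3 → C_2 sends each 3-simplex σ to the alternating sum Σ_i (−1)^i (σ with its i-th vertex removed). For instance
  ∂[0,6,7,9] = [6,7,9] − [0,7,9] + [0,6,9] − [0,6,7],
  ∂[0,3,6,9] = [3,6,9] − [0,6,9] + [0,3,9] − [0,3,6].
The resulting 13×3 matrix has rank 3, and its Smith normal form has invariant factors (1,1,1).

Reading off H_k = ker ∂_k / im ∂_{k+1}:

  H_0: rank C_0 − rank ∂_1 = 10 − 9 = 1, and the invariant factors of ∂_1 are all 1, so H_0 ≅ Z.
  H_1: rank ker ∂_1 − rank ∂_2 = (21 − 9) − 10 = 2, and the invariant factors of ∂_2 are all 1, so H_1 ≅ Z^2.
  H_2: rank ker ∂_2 − rank ∂_3 = (13 − 10) − 3 = 0, and the invariant factors of ∂_3 are all 1, so H_2 ≅ 0.
  H_3: rank ker ∂_3 − rank ∂_4 = (3 − 3) − 0 = 0, and there is no ∂_4, so H_3 ≅ 0.

As a check, the Euler characteristic is 10 − 21 + 13 − 3 = -1, which agrees with 1 − 2 + 0 − 0 = -1.

Hence the Betti numbers are b_0 = 1, b_1 = 2, b_2 = 0, b_3 = 0.

b_0 = 1, b_1 = 2, b_2 = 0, b_3 = 0.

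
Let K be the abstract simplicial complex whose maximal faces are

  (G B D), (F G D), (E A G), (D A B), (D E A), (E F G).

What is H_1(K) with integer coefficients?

Take the total order A < B < D < E < F < G on the vertex set. Then K (dimension 2) consists of the simplices:

  0-simplices (6): A, B, D, E, F, G
  1-simplices (12): AB, AD, AE, AG, BD, BG, DE, DF, DG, EF, EG, FG
  2-simplices (6): ABD, ADE, AEG, BDG, DFG, EFG

giving chain groups C_0 ≅ Z^6, C_1 ≅ Z^12, C_2 ≅ Z^6.

Boundary ∂_1: C_1 → C_0 maps an edge to its endpoints' difference, ∂[p,q] = q − p.
The 6×12 boundary matrix has rank 5 and Smith normal form diag(1,1,1,1,1).

∂_2: C_2 → C_1 maps a triangle to the signed sum of its edges. For instance
  ∂AEG = EG − AG + AE,
  ∂BDG = DG − BG + BD.
As a 12×6 matrix over Z this has rank 6, with invariant factors (1,1,1,1,1,1).

From H_k ≅ ker(∂_k) / im(∂_{k+1}) we obtain:

  H_1: rank ker ∂_1 − rank ∂_2 = (12 − 5) − 6 = 1, and the invariant factors of ∂_2 are all 1, so H_1 = Z.

H_1 = Z.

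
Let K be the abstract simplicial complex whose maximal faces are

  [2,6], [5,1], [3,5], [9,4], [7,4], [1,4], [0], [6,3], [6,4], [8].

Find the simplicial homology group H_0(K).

We work with the vertex ordering 0 < 1 < 2 < 3 < 4 < 5 < 6 < 7 < 8 < 9. The simplices of K, each written with vertices in increasing order, are:

  0-simplices (10): [0], [1], [2], [3], [4], [5], [6], [7], [8], [9]
  1-simplices (8): [1,4], [1,5], [2,6], [3,5], [3,6], [4,6], [4,7], [4,9]

giving chain groups C_0 ≅ Z^10, C_1 ≅ Z^8.

∂_1: C_1 → C_0 maps an edge to its endpoints' difference, ∂[p,q] = q − p.
As a 10×8 matrix over Z this has rank 7, with invariant factors (1,1,1,1,1,1,1).

Computing H_k = (kernel of ∂_k) / (image of ∂_{k+1}):

  H_0: rank C_0 − rank ∂_1 = 10 − 7 = 3, and the invariant factors of ∂_1 are all 1, so H_0 ≅ Z^3.

H_0 = Z^3.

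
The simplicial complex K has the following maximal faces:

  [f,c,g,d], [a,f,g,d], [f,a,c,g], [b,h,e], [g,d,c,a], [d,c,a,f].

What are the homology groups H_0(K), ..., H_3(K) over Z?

H_0 ≅ Z^2,  H_1 = 0,  H_2 = 0,  H_3 ≅ Z.

Order the vertices as a < b < c < d < e < f < g < h. Listing each simplex with vertices in this order, K has dimension 3 with simplices:

  0-simplices (8): a, b, c, d, e, f, g, h
  1-simplices (13): ac, ad, af, ag, be, bh, cd, cf, cg, df, dg, eh, fg
  2-simplices (11): acd, acf, acg, adf, adg, afg, beh, cdf, cdg, cfg, dfg
  3-simplices (5): acdf, acdg, acfg, adfg, cdfg

so the chain groups are C_0 ≅ Z^8, C_1 ≅ Z^13, C_2 ≅ Z^11, C_3 ≅ Z^5.

Boundary ∂_1: C_1 → C_0 maps an edge to its endpoints' difference, ∂[p,q] = q − p. For instance
  ∂ad = d − a.
As a 8×13 matrix over Z this has rank 6, with invariant factors (1,1,1,1,1,1).

∂_2: C_2 → C_1 acts by ∂[p,q,r] = [q,r] − [p,r] + [p,q]. For instance
  ∂acg = cg − ag + ac,
  ∂adf = df − af + ad.
The 13×11 boundary matrix has rank 7 and Smith normal form diag(1,1,1,1,1,1,1).

Boundary ∂_3: C_3 → C_2 sends each 3-simplex σ to the alternating sum Σ_i (−1)^i (σ with its i-th vertex removed). For instance
  ∂acdf = cdf − adf + acf − acd,
  ∂acdg = cdg − adg + acg − acd.
This gives a 11×5 integer matrix of rank 4; reducing to Smith normal form yields diagonal entries (1,1,1,1).

Now H_k = ker ∂_k / im ∂_{k+1}, so:

  H_0: rank C_0 − rank ∂_1 = 8 − 6 = 2, and the invariant factors of ∂_1 are all 1, so H_0 ≅ Z^2.
  H_1: rank ker ∂_1 − rank ∂_2 = (13 − 6) − 7 = 0, and the invariant factors of ∂_2 are all 1, so H_1 ≅ 0.
  H_2: rank ker ∂_2 − rank ∂_3 = (11 − 7) − 4 = 0, and the invariant factors of ∂_3 are all 1, so H_2 ≅ 0.
  H_3: rank ker ∂_3 − rank ∂_4 = (5 − 4) − 0 = 1, and there is no ∂_4, so H_3 ≅ Z.

(K is a triangulation of the disjoint union of the 3-sphere S^3 and the 2-simplex.)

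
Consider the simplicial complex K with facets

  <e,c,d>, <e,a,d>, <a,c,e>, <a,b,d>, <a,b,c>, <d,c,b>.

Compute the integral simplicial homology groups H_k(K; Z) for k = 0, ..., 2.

H_0 = Z,  H_1 = 0,  H_2 = Z.

K has 5 vertices, 9 edges, 6 triangles.
rank ∂_0 = 0, rank ∂_1 = 4 ⇒ b_0 = 5 − 0 − 4 = 1; all invariant factors of ∂_1 are 1 so no torsion. So H_0 = Z.
rank ∂_1 = 4, rank ∂_2 = 5 ⇒ b_1 = 9 − 4 − 5 = 0; all invariant factors of ∂_2 are 1 so no torsion. So H_1 = 0.
rank ∂_2 = 5, rank ∂_3 = 0 ⇒ b_2 = 6 − 5 − 0 = 1. So H_2 = Z.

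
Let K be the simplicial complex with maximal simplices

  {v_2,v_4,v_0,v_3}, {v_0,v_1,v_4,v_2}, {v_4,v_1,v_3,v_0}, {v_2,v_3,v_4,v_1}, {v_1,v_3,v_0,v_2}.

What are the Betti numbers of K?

Fix the vertex order v_0 < v_1 < v_2 < v_3 < v_4 and write every simplex with vertices in increasing order. Then dim K = 3 and the simplices of K are:

  0-simplices (5): [v_0], [v_1], [v_2], [v_3], [v_4]
  1-simplices (10): [v_0,v_1], [v_0,v_2], [v_0,v_3], [v_0,v_4], [v_1,v_2], [v_1,v_3], [v_1,v_4], [v_2,v_3], [v_2,v_4], [v_3,v_4]
  2-simplices (10): [v_0,v_1,v_2], [v_0,v_1,v_3], [v_0,v_1,v_4], [v_0,v_2,v_3], [v_0,v_2,v_4], [v_0,v_3,v_4], [v_1,v_2,v_3], [v_1,v_2,v_4], [v_1,v_3,v_4], [v_2,v_3,v_4]
  3-simplices (5): [v_0,v_1,v_2,v_3], [v_0,v_1,v_2,v_4], [v_0,v_1,v_3,v_4], [v_0,v_2,v_3,v_4], [v_1,v_2,v_3,v_4]

so the chain groups are C_0 ≅ Z^5, C_1 ≅ Z^10, C_2 ≅ Z^10, C_3 ≅ Z^5.

∂_1: C_1 → C_0 is given by ∂[p,q] = [q] − [p].
As a 5×10 matrix over Z this has rank 4, with invariant factors (1,1,1,1).

The boundary map ∂_2: C_2 → C_1 sends each 2-simplex [p,q,r] to [q,r] − [p,r] + [p,q]. For instance
  ∂[v_0,v_1,v_3] = [v_1,v_3] − [v_0,v_3] + [v_0,v_1],
  ∂[v_1,v_3,v_4] = [v_3,v_4] − [v_1,v_4] + [v_1,v_3].
The resulting 10×10 matrix has rank 6, and its Smith normal form has invariant factors (1,1,1,1,1,1).

The boundary map ∂_3: C_3 → C_2 sends each 3-simplex σ to the alternating sum Σ_i (−1)^i (σ with its i-th vertex removed). For instance
  ∂[v_0,v_1,v_2,v_4] = [v_1,v_2,v_4] − [v_0,v_2,v_4] + [v_0,v_1,v_4] − [v_0,v_1,v_2],
  ∂[v_0,v_1,v_2,v_3] = [v_1,v_2,v_3] − [v_0,v_2,v_3] + [v_0,v_1,v_3] − [v_0,v_1,v_2].
The 10×5 boundary matrix has rank 4 and Smith normal form diag(1,1,1,1).

Now H_k = ker ∂_k / im ∂_{k+1}, so:

  H_0: rank C_0 − rank ∂_1 = 5 − 4 = 1, and the invariant factors of ∂_1 are all 1, so H_0 = Z.
  H_1: rank ker ∂_1 − rank ∂_2 = (10 − 4) − 6 = 0, and the invariant factors of ∂_2 are all 1, so H_1 = 0.
  H_2: rank ker ∂_2 − rank ∂_3 = (10 − 6) − 4 = 0, and the invariant factors of ∂_3 are all 1, so H_2 = 0.
  H_3: rank ker ∂_3 − rank ∂_4 = (5 − 4) − 0 = 1, and there is no ∂_4, so H_3 = Z.

(K is a triangulation of the 3-sphere S^3.)

Hence the Betti numbers are b_0 = 1, b_1 = 0, b_2 = 0, b_3 = 1.

b_0 = 1, b_1 = 0, b_2 = 0, b_3 = 1.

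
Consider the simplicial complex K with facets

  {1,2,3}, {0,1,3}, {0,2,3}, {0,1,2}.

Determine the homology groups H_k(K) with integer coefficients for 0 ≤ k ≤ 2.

Fix the vertex order 0 < 1 < 2 < 3 and write every simplex with vertices in increasing order. Then dim K = 2 and the simplices of K are:

  0-simplices (4): [0], [1], [2], [3]
  1-simplices (6): [0,1], [0,2], [0,3], [1,2], [1,3], [2,3]
  2-simplices (4): [0,1,2], [0,1,3], [0,2,3], [1,2,3]

so the chain groups are C_0 ≅ Z^4, C_1 ≅ Z^6, C_2 ≅ Z^4.

∂_1: C_1 → C_0 is given by ∂[p,q] = [q] − [p].
This gives a 4×6 integer matrix of rank 3; reducing to Smith normal form yields diagonal entries (1,1,1).

The boundary map ∂_2: C_2 → C_1 acts by ∂[p,q,r] = [q,r] − [p,r] + [p,q]. For instance
  ∂[0,1,3] = [1,3] − [0,3] + [0,1],
  ∂[0,1,2] = [1,2] − [0,2] + [0,1].
This gives a 6×4 integer matrix of rank 3; reducing to Smith normal form yields diagonal entries (1,1,1).

Now H_k = ker ∂_k / im ∂_{k+1}, so:

  H_0: rank C_0 − rank ∂_1 = 4 − 3 = 1, and the invariant factors of ∂_1 are all 1, so H_0 ≅ Z.
  H_1: rank ker ∂_1 − rank ∂_2 = (6 − 3) − 3 = 0, and the invariant factors of ∂_2 are all 1, so H_1 ≅ 0.
  H_2: rank ker ∂_2 − rank ∂_3 = (4 − 3) − 0 = 1, and there is no ∂_3, so H_2 ≅ Z.

As a check, the Euler characteristic is 4 − 6 + 4 = 2, which agrees with 1 − 0 + 1 = 2.
(K is a triangulation of the 2-sphere S^2.)

H_0 = Z,  H_1 = 0,  H_2 = Z.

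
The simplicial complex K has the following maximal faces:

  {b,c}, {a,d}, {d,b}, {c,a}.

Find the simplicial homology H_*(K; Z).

We work with the vertex ordering a < b < c < d. The simplices of K, each written with vertices in increasing order, are:

  0-simplices (4): a, b, c, d
  1-simplices (4): ac, ad, bc, bd

giving chain groups C_0 ≅ Z^4, C_1 ≅ Z^4.

The boundary map ∂_1: C_1 → C_0 sends each edge [p,q] (with p < q) to q − p. For instance
  ∂bc = c − b.
The resulting 4×4 matrix has rank 3, and its Smith normal form has invariant factors (1,1,1).

Computing H_k = (kernel of ∂_k) / (image of ∂_{k+1}):

  H_0: rank C_0 − rank ∂_1 = 4 − 3 = 1, and the invariant factors of ∂_1 are all 1, so H_0 = Z.
  H_1: rank ker ∂_1 − rank ∂_2 = (4 − 3) − 0 = 1, and there is no ∂_2, so H_1 = Z.

As a check, the Euler characteristic is 4 − 4 = 0, which agrees with 1 − 1 = 0.

H_0 = Z,  H_1 = Z.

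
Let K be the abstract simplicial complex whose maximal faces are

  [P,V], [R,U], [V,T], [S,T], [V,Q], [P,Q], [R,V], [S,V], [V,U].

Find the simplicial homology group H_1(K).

Order the vertices as P < Q < R < S < T < U < V. Listing each simplex with vertices in this order, K has dimension 1 with simplices:

  0-simplices (7): P, Q, R, S, T, U, V
  1-simplices (9): PQ, PV, QV, RU, RV, ST, SV, TV, UV

so the chain groups are C_0 ≅ Z^7, C_1 ≅ Z^9.

∂_1: C_1 → C_0 maps an edge to its endpoints' difference, ∂[p,q] = q − p.
As a 7×9 matrix over Z this has rank 6, with invariant factors (1,1,1,1,1,1).

Now H_k = ker ∂_k / im ∂_{k+1}, so:

  H_1: rank ker ∂_1 − rank ∂_2 = (9 − 6) − 0 = 3, and there is no ∂_2, so H_1 ≅ Z^3.

H_1 ≅ Z^3.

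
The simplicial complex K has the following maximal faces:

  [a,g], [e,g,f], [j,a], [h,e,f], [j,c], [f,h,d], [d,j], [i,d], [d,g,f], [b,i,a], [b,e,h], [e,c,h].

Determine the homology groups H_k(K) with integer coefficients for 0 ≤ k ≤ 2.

H_0 = Z,  H_1 = Z^4,  H_2 = 0.

Order the vertices as a < b < c < d < e < f < g < h < i < j. Listing each simplex with vertices in this order, K has dimension 2 with simplices:

  0-simplices (10): a, b, c, d, e, f, g, h, i, j
  1-simplices (20): ab, ag, ai, aj, be, bh, bi, ce, ch, cj, df, dg, dh, di, dj, ef, eg, eh, fg, fh
  2-simplices (7): abi, beh, ceh, dfg, dfh, efg, efh

giving chain groups C_0 ≅ Z^10, C_1 ≅ Z^20, C_2 ≅ Z^7.

Boundary ∂_1: C_1 → C_0 is given by ∂[p,q] = [q] − [p].
The 10×20 boundary matrix has rank 9 and Smith normal form diag(1,1,1,1,1,1,1,1,1).

Boundary ∂_2: C_2 → C_1 maps a triangle to the signed sum of its edges. For instance
  ∂beh = eh − bh + be,
  ∂dfg = fg − dg + df.
This gives a 20×7 integer matrix of rank 7; reducing to Smith normal form yields diagonal entries (1,1,1,1,1,1,1).

Computing H_k = (kernel of ∂_k) / (image of ∂_{k+1}):

  H_0: rank C_0 − rank ∂_1 = 10 − 9 = 1, and the invariant factors of ∂_1 are all 1, so H_0 ≅ Z.
  H_1: rank ker ∂_1 − rank ∂_2 = (20 − 9) − 7 = 4, and the invariant factors of ∂_2 are all 1, so H_1 ≅ Z^4.
  H_2: rank ker ∂_2 − rank ∂_3 = (7 − 7) − 0 = 0, and there is no ∂_3, so H_2 ≅ 0.

As a check, the Euler characteristic is 10 − 20 + 7 = -3, which agrees with 1 − 4 + 0 = -3.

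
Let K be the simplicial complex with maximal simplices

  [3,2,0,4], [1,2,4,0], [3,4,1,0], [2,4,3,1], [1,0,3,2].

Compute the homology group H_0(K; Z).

H_0 ≅ Z.

Take the total order 0 < 1 < 2 < 3 < 4 on the vertex set. Then K (dimension 3) consists of the simplices:

  0-simplices (5): [0], [1], [2], [3], [4]
  1-simplices (10): [0,1], [0,2], [0,3], [0,4], [1,2], [1,3], [1,4], [2,3], [2,4], [3,4]
  2-simplices (10): [0,1,2], [0,1,3], [0,1,4], [0,2,3], [0,2,4], [0,3,4], [1,2,3], [1,2,4], [1,3,4], [2,3,4]
  3-simplices (5): [0,1,2,3], [0,1,2,4], [0,1,3,4], [0,2,3,4], [1,2,3,4]

Hence C_0 ≅ Z^5, C_1 ≅ Z^10, C_2 ≅ Z^10, C_3 ≅ Z^5.

Boundary ∂_1: C_1 → C_0 is given by ∂[p,q] = [q] − [p]. For instance
  ∂[3,4] = [4] − [3].
The resulting 5×10 matrix has rank 4, and its Smith normal form has invariant factors (1,1,1,1).

Boundary ∂_2: C_2 → C_1 maps a triangle to the signed sum of its edges. For instance
  ∂[1,2,3] = [2,3] − [1,3] + [1,2],
  ∂[0,2,4] = [2,4] − [0,4] + [0,2].
This gives a 10×10 integer matrix of rank 6; reducing to Smith normal form yields diagonal entries (1,1,1,1,1,1).

∂_3: C_3 → C_2 sends each 3-simplex σ to the alternating sum Σ_i (−1)^i (σ with its i-th vertex removed). For instance
  ∂[1,2,3,4] = [2,3,4] − [1,3,4] + [1,2,4] − [1,2,3],
  ∂[0,2,3,4] = [2,3,4] − [0,3,4] + [0,2,4] − [0,2,3].
This gives a 10×5 integer matrix of rank 4; reducing to Smith normal form yields diagonal entries (1,1,1,1).

From H_k ≅ ker(∂_k) / im(∂_{k+1}) we obtain:

  H_0: rank C_0 − rank ∂_1 = 5 − 4 = 1, and the invariant factors of ∂_1 are all 1, so H_0 ≅ Z.

(K is a triangulation of the 3-sphere S^3.)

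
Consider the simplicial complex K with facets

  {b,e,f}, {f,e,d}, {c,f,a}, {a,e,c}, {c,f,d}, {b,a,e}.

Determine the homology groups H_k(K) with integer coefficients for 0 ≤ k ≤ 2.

K has 6 vertices, 12 edges, 6 triangles.
rank ∂_0 = 0, rank ∂_1 = 5 ⇒ b_0 = 6 − 0 − 5 = 1; all invariant factors of ∂_1 are 1 so no torsion. So H_0 = Z.
rank ∂_1 = 5, rank ∂_2 = 6 ⇒ b_1 = 12 − 5 − 6 = 1; all invariant factors of ∂_2 are 1 so no torsion. So H_1 = Z.
rank ∂_2 = 6, rank ∂_3 = 0 ⇒ b_2 = 6 − 6 − 0 = 0. So H_2 = 0.

H_0 = Z,  H_1 = Z,  H_2 = 0.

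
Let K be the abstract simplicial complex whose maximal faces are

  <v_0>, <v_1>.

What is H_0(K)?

K has 2 vertices.
rank ∂_0 = 0, rank ∂_1 = 0 ⇒ b_0 = 2 − 0 − 0 = 2. So H_0 = Z^2.

H_0 = Z^2.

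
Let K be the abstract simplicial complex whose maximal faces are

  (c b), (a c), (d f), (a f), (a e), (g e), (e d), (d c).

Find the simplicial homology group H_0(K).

Fix the vertex order a < b < c < d < e < f < g and write every simplex with vertices in increasing order. Then dim K = 1 and the simplices of K are:

  0-simplices (7): a, b, c, d, e, f, g
  1-simplices (8): ac, ae, af, bc, cd, de, df, eg

so the chain groups are C_0 ≅ Z^7, C_1 ≅ Z^8.

The boundary map ∂_1: C_1 → C_0 sends each edge [p,q] (with p < q) to q − p.
The resulting 7×8 matrix has rank 6, and its Smith normal form has invariant factors (1,1,1,1,1,1).

From H_k ≅ ker(∂_k) / im(∂_{k+1}) we obtain:

  H_0: rank C_0 − rank ∂_1 = 7 − 6 = 1, and the invariant factors of ∂_1 are all 1, so H_0 ≅ Z.

H_0 = Z.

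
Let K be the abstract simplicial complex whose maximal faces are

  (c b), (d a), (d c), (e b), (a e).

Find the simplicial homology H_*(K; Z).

H_0 ≅ Z,  H_1 ≅ Z.

We work with the vertex ordering a < b < c < d < e. The simplices of K, each written with vertices in increasing order, are:

  0-simplices (5): a, b, c, d, e
  1-simplices (5): ad, ae, bc, be, cd

giving chain groups C_0 ≅ Z^5, C_1 ≅ Z^5.

Boundary ∂_1: C_1 → C_0 maps an edge to its endpoints' difference, ∂[p,q] = q − p.
This gives a 5×5 integer matrix of rank 4; reducing to Smith normal form yields diagonal entries (1,1,1,1).

Reading off H_k = ker ∂_k / im ∂_{k+1}:

  H_0: rank C_0 − rank ∂_1 = 5 − 4 = 1, and the invariant factors of ∂_1 are all 1, so H_0 ≅ Z.
  H_1: rank ker ∂_1 − rank ∂_2 = (5 − 4) − 0 = 1, and there is no ∂_2, so H_1 ≅ Z.

As a check, the Euler characteristic is 5 − 5 = 0, which agrees with 1 − 1 = 0.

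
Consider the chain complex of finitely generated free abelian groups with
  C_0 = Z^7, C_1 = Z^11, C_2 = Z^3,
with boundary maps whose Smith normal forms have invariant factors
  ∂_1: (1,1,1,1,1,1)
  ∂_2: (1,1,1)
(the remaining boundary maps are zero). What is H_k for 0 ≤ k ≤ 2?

H_0 = Z,  H_1 = Z^2,  H_2 = 0.

H_0: b_0 = 7 − 0 − 6 = 1; torsion from ∂_1 factors > 1: none. So H_0 = Z.
H_1: b_1 = 11 − 6 − 3 = 2; torsion from ∂_2 factors > 1: none. So H_1 = Z^2.
H_2: b_2 = 3 − 3 − 0 = 0; torsion from ∂_3 factors > 1: none. So H_2 = 0.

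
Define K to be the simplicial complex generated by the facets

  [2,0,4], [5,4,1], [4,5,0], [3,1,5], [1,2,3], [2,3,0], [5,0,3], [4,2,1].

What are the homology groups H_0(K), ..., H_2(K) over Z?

H_0 = Z,  H_1 = 0,  H_2 = Z.

We work with the vertex ordering 0 < 1 < 2 < 3 < 4 < 5. The simplices of K, each written with vertices in increasing order, are:

  0-simplices (6): [0], [1], [2], [3], [4], [5]
  1-simplices (12): [0,2], [0,3], [0,4], [0,5], [1,2], [1,3], [1,4], [1,5], [2,3], [2,4], [3,5], [4,5]
  2-simplices (8): [0,2,3], [0,2,4], [0,3,5], [0,4,5], [1,2,3], [1,2,4], [1,3,5], [1,4,5]

so the chain groups are C_0 ≅ Z^6, C_1 ≅ Z^12, C_2 ≅ Z^8.

The boundary map ∂_1: C_1 → C_0 is given by ∂[p,q] = [q] − [p].
The 6×12 boundary matrix has rank 5 and Smith normal form diag(1,1,1,1,1).

∂_2: C_2 → C_1 sends each 2-simplex [p,q,r] to [q,r] − [p,r] + [p,q]. For instance
  ∂[1,4,5] = [4,5] − [1,5] + [1,4],
  ∂[0,2,3] = [2,3] − [0,3] + [0,2].
This gives a 12×8 integer matrix of rank 7; reducing to Smith normal form yields diagonal entries (1,1,1,1,1,1,1).

Now H_k = ker ∂_k / im ∂_{k+1}, so:

  H_0: rank C_0 − rank ∂_1 = 6 − 5 = 1, and the invariant factors of ∂_1 are all 1, so H_0 ≅ Z.
  H_1: rank ker ∂_1 − rank ∂_2 = (12 − 5) − 7 = 0, and the invariant factors of ∂_2 are all 1, so H_1 ≅ 0.
  H_2: rank ker ∂_2 − rank ∂_3 = (8 − 7) − 0 = 1, and there is no ∂_3, so H_2 ≅ Z.

As a check, the Euler characteristic is 6 − 12 + 8 = 2, which agrees with 1 − 0 + 1 = 2.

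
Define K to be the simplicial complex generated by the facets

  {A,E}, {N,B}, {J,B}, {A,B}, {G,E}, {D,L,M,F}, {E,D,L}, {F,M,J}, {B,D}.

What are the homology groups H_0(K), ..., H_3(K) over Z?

K has 10 vertices, 16 edges, 6 triangles, 1 3-simplex.
rank ∂_0 = 0, rank ∂_1 = 9 ⇒ b_0 = 10 − 0 − 9 = 1; all invariant factors of ∂_1 are 1 so no torsion. So H_0 ≅ Z.
rank ∂_1 = 9, rank ∂_2 = 5 ⇒ b_1 = 16 − 9 − 5 = 2; all invariant factors of ∂_2 are 1 so no torsion. So H_1 ≅ Z^2.
rank ∂_2 = 5, rank ∂_3 = 1 ⇒ b_2 = 6 − 5 − 1 = 0; all invariant factors of ∂_3 are 1 so no torsion. So H_2 ≅ 0.
rank ∂_3 = 1, rank ∂_4 = 0 ⇒ b_3 = 1 − 1 − 0 = 0. So H_3 ≅ 0.

H_0 ≅ Z,  H_1 ≅ Z^2,  H_2 = 0,  H_3 = 0.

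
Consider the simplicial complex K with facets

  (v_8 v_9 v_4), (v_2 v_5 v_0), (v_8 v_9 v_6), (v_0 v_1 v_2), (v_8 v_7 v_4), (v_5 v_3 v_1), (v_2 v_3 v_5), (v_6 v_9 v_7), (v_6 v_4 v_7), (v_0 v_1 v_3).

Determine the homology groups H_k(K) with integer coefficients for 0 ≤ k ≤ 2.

We work with the vertex ordering v_0 < v_1 < v_2 < v_3 < v_4 < v_5 < v_6 < v_7 < v_8 < v_9. The simplices of K, each written with vertices in increasing order, are:

  0-simplices (10): [v_0], [v_1], [v_2], [v_3], [v_4], [v_5], [v_6], [v_7], [v_8], [v_9]
  1-simplices (20): (20 of them)
  2-simplices (10): [v_0,v_1,v_2], [v_0,v_1,v_3], [v_0,v_2,v_5], [v_1,v_3,v_5], [v_2,v_3,v_5], [v_4,v_6,v_7], [v_4,v_7,v_8], [v_4,v_8,v_9], [v_6,v_7,v_9], [v_6,v_8,v_9]

Hence C_0 ≅ Z^10, C_1 ≅ Z^20, C_2 ≅ Z^10.

Boundary ∂_1: C_1 → C_0 is given by ∂[p,q] = [q] − [p].
The 10×20 boundary matrix has rank 8 and Smith normal form diag(1,1,1,1,1,1,1,1).

The boundary map ∂_2: C_2 → C_1 acts by ∂[p,q,r] = [q,r] − [p,r] + [p,q]. For instance
  ∂[v_2,v_3,v_5] = [v_3,v_5] − [v_2,v_5] + [v_2,v_3],
  ∂[v_4,v_7,v_8] = [v_7,v_8] − [v_4,v_8] + [v_4,v_7].
This gives a 20×10 integer matrix of rank 10; reducing to Smith normal form yields diagonal entries (1,1,1,1,1,1,1,1,1,1).

From H_k ≅ ker(∂_k) / im(∂_{k+1}) we obtain:

  H_0: rank C_0 − rank ∂_1 = 10 − 8 = 2, and the invariant factors of ∂_1 are all 1, so H_0 ≅ Z^2.
  H_1: rank ker ∂_1 − rank ∂_2 = (20 − 8) − 10 = 2, and the invariant factors of ∂_2 are all 1, so H_1 ≅ Z^2.
  H_2: rank ker ∂_2 − rank ∂_3 = (10 − 10) − 0 = 0, and there is no ∂_3, so H_2 ≅ 0.

(K is a triangulation of the disjoint union of the Möbius band and the Möbius band.)

H_0 ≅ Z^2,  H_1 ≅ Z^2,  H_2 = 0.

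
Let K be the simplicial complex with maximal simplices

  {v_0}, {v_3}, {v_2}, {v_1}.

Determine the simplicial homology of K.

Fix the vertex order v_0 < v_1 < v_2 < v_3 and write every simplex with vertices in increasing order. Then dim K = 0 and the simplices of K are:

  0-simplices (4): [v_0], [v_1], [v_2], [v_3]

giving chain groups C_0 ≅ Z^4.

From H_k ≅ ker(∂_k) / im(∂_{k+1}) we obtain:

  H_0: rank C_0 − rank ∂_1 = 4 − 0 = 4, and there is no ∂_1, so H_0 ≅ Z^4.

H_0 ≅ Z^4.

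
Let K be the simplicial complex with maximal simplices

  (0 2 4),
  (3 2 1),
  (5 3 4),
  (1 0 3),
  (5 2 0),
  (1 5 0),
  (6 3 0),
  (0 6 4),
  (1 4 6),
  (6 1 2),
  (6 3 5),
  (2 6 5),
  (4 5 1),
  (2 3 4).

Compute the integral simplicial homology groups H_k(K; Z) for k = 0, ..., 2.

Fix the vertex order 0 < 1 < 2 < 3 < 4 < 5 < 6 and write every simplex with vertices in increasing order. Then dim K = 2 and the simplices of K are:

  0-simplices (7): [0], [1], [2], [3], [4], [5], [6]
  1-simplices (21): [0,1], [0,2], [0,3], [0,4], [0,5], [0,6], [1,2], [1,3], [1,4], [1,5], [1,6], [2,3], [2,4], [2,5], [2,6], [3,4], [3,5], [3,6], [4,5], [4,6], [5,6]
  2-simplices (14): [0,1,3], [0,1,5], [0,2,4], [0,2,5], [0,3,6], [0,4,6], [1,2,3], [1,2,6], [1,4,5], [1,4,6], [2,3,4], [2,5,6], [3,4,5], [3,5,6]

giving chain groups C_0 ≅ Z^7, C_1 ≅ Z^21, C_2 ≅ Z^14.

∂_1: C_1 → C_0 maps an edge to its endpoints' difference, ∂[p,q] = q − p.
This gives a 7×21 integer matrix of rank 6; reducing to Smith normal form yields diagonal entries (1,1,1,1,1,1).

The boundary map ∂_2: C_2 → C_1 acts by ∂[p,q,r] = [q,r] − [p,r] + [p,q]. For instance
  ∂[0,1,5] = [1,5] − [0,5] + [0,1],
  ∂[1,2,6] = [2,6] − [1,6] + [1,2].
This gives a 21×14 integer matrix of rank 13; reducing to Smith normal form yields diagonal entries (1,1,1,1,1,1,1,1,1,1,1,1,1).

Now H_k = ker ∂_k / im ∂_{k+1}, so:

  H_0: rank C_0 − rank ∂_1 = 7 − 6 = 1, and the invariant factors of ∂_1 are all 1, so H_0 ≅ Z.
  H_1: rank ker ∂_1 − rank ∂_2 = (21 − 6) − 13 = 2, and the invariant factors of ∂_2 are all 1, so H_1 ≅ Z^2.
  H_2: rank ker ∂_2 − rank ∂_3 = (14 − 13) − 0 = 1, and there is no ∂_3, so H_2 ≅ Z.

As a check, the Euler characteristic is 7 − 21 + 14 = 0, which agrees with 1 − 2 + 1 = 0.

H_0 = Z,  H_1 = Z^2,  H_2 = Z.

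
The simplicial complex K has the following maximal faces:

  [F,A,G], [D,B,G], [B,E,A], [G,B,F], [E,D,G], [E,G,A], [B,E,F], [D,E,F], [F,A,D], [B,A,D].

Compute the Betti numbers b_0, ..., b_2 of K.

Take the total order A < B < D < E < F < G on the vertex set. Then K (dimension 2) consists of the simplices:

  0-simplices (6): A, B, D, E, F, G
  1-simplices (15): AB, AD, AE, AF, AG, BD, BE, BF, BG, DE, DF, DG, EF, EG, FG
  2-simplices (10): ABD, ABE, ADF, AEG, AFG, BDG, BEF, BFG, DEF, DEG

so the chain groups are C_0 ≅ Z^6, C_1 ≅ Z^15, C_2 ≅ Z^10.

The boundary map ∂_1: C_1 → C_0 is given by ∂[p,q] = [q] − [p].
The resulting 6×15 matrix has rank 5, and its Smith normal form has invariant factors (1,1,1,1,1).

∂_2: C_2 → C_1 sends each 2-simplex [p,q,r] to [q,r] − [p,r] + [p,q]. For instance
  ∂ABE = BE − AE + AB,
  ∂BFG = FG − BG + BF.
This gives a 15×10 integer matrix of rank 10; reducing to Smith normal form yields diagonal entries (1,1,1,1,1,1,1,1,1,2).

Computing H_k = (kernel of ∂_k) / (image of ∂_{k+1}):

  H_0: rank C_0 − rank ∂_1 = 6 − 5 = 1, and the invariant factors of ∂_1 are all 1, so H_0 ≅ Z.
  H_1: rank ker ∂_1 − rank ∂_2 = (15 − 5) − 10 = 0, and ∂_2 has invariant factor 2 > 1, so H_1 ≅ Z/2Z.
  H_2: rank ker ∂_2 − rank ∂_3 = (10 − 10) − 0 = 0, and there is no ∂_3, so H_2 ≅ 0.

(K is a triangulation of the real projective plane RP^2.)

Hence the Betti numbers are b_0 = 1, b_1 = 0, b_2 = 0.

b_0 = 1, b_1 = 0, b_2 = 0.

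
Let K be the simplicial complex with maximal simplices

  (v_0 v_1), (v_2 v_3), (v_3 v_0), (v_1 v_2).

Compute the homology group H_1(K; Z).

H_1 = Z.

We work with the vertex ordering v_0 < v_1 < v_2 < v_3. The simplices of K, each written with vertices in increasing order, are:

  0-simplices (4): [v_0], [v_1], [v_2], [v_3]
  1-simplices (4): [v_0,v_1], [v_0,v_3], [v_1,v_2], [v_2,v_3]

Hence C_0 ≅ Z^4, C_1 ≅ Z^4.

∂_1: C_1 → C_0 maps an edge to its endpoints' difference, ∂[p,q] = q − p. For instance
  ∂[v_1,v_2] = [v_2] − [v_1].
This gives a 4×4 integer matrix of rank 3; reducing to Smith normal form yields diagonal entries (1,1,1).

From H_k ≅ ker(∂_k) / im(∂_{k+1}) we obtain:

  H_1: rank ker ∂_1 − rank ∂_2 = (4 − 3) − 0 = 1, and there is no ∂_2, so H_1 = Z.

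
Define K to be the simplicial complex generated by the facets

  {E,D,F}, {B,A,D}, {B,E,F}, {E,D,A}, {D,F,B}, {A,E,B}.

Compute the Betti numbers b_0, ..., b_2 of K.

b_0 = 1, b_1 = 0, b_2 = 1.

Fix the vertex order A < B < D < E < F and write every simplex with vertices in increasing order. Then dim K = 2 and the simplices of K are:

  0-simplices (5): A, B, D, E, F
  1-simplices (9): AB, AD, AE, BD, BE, BF, DE, DF, EF
  2-simplices (6): ABD, ABE, ADE, BDF, BEF, DEF

so the chain groups are C_0 ≅ Z^5, C_1 ≅ Z^9, C_2 ≅ Z^6.

Boundary ∂_1: C_1 → C_0 maps an edge to its endpoints' difference, ∂[p,q] = q − p. For instance
  ∂BD = D − B.
The resulting 5×9 matrix has rank 4, and its Smith normal form has invariant factors (1,1,1,1).

∂_2: C_2 → C_1 maps a triangle to the signed sum of its edges. For instance
  ∂ABE = BE − AE + AB,
  ∂BEF = EF − BF + BE.
The resulting 9×6 matrix has rank 5, and its Smith normal form has invariant factors (1,1,1,1,1).

Now H_k = ker ∂_k / im ∂_{k+1}, so:

  H_0: rank C_0 − rank ∂_1 = 5 − 4 = 1, and the invariant factors of ∂_1 are all 1, so H_0 ≅ Z.
  H_1: rank ker ∂_1 − rank ∂_2 = (9 − 4) − 5 = 0, and the invariant factors of ∂_2 are all 1, so H_1 ≅ 0.
  H_2: rank ker ∂_2 − rank ∂_3 = (6 − 5) − 0 = 1, and there is no ∂_3, so H_2 ≅ Z.

As a check, the Euler characteristic is 5 − 9 + 6 = 2, which agrees with 1 − 0 + 1 = 2.

Hence the Betti numbers are b_0 = 1, b_1 = 0, b_2 = 1.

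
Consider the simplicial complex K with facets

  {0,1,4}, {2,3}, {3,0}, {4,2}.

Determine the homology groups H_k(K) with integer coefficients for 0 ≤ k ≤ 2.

H_0 = Z,  H_1 = Z,  H_2 = 0.

Take the total order 0 < 1 < 2 < 3 < 4 on the vertex set. Then K (dimension 2) consists of the simplices:

  0-simplices (5): [0], [1], [2], [3], [4]
  1-simplices (6): [0,1], [0,3], [0,4], [1,4], [2,3], [2,4]
  2-simplices (1): [0,1,4]

Hence C_0 ≅ Z^5, C_1 ≅ Z^6, C_2 ≅ Z^1.

Boundary ∂_1: C_1 → C_0 sends each edge [p,q] (with p < q) to q − p. For instance
  ∂[0,1] = [1] − [0].
As a 5×6 matrix over Z this has rank 4, with invariant factors (1,1,1,1).

Boundary ∂_2: C_2 → C_1 sends each 2-simplex [p,q,r] to [q,r] − [p,r] + [p,q]. For instance
  ∂[0,1,4] = [1,4] − [0,4] + [0,1].
The 6×1 boundary matrix has rank 1 and Smith normal form diag(1).

Reading off H_k = ker ∂_k / im ∂_{k+1}:

  H_0: rank C_0 − rank ∂_1 = 5 − 4 = 1, and the invariant factors of ∂_1 are all 1, so H_0 ≅ Z.
  H_1: rank ker ∂_1 − rank ∂_2 = (6 − 4) − 1 = 1, and the invariant factors of ∂_2 are all 1, so H_1 ≅ Z.
  H_2: rank ker ∂_2 − rank ∂_3 = (1 − 1) − 0 = 0, and there is no ∂_3, so H_2 ≅ 0.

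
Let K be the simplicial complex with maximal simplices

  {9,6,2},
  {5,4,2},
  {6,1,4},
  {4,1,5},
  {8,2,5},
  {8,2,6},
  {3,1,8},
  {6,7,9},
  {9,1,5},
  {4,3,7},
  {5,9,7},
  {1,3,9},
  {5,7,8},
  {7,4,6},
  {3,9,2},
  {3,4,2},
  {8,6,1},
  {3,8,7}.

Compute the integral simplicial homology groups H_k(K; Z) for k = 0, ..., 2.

We work with the vertex ordering 1 < 2 < 3 < 4 < 5 < 6 < 7 < 8 < 9. The simplices of K, each written with vertices in increasing order, are:

  0-simplices (9): [1], [2], [3], [4], [5], [6], [7], [8], [9]
  1-simplices (27): (27 of them)
  2-simplices (18): [1,3,8], [1,3,9], [1,4,5], [1,4,6], [1,5,9], [1,6,8], [2,3,4], [2,3,9], [2,4,5], [2,5,8], [2,6,8], [2,6,9], [3,4,7], [3,7,8], [4,6,7], [5,7,8], [5,7,9], [6,7,9]

giving chain groups C_0 ≅ Z^9, C_1 ≅ Z^27, C_2 ≅ Z^18.

The boundary map ∂_1: C_1 → C_0 sends each edge [p,q] (with p < q) to q − p.
As a 9×27 matrix over Z this has rank 8, with invariant factors (1,1,1,1,1,1,1,1).

Boundary ∂_2: C_2 → C_1 acts by ∂[p,q,r] = [q,r] − [p,r] + [p,q]. For instance
  ∂[1,4,6] = [4,6] − [1,6] + [1,4],
  ∂[5,7,8] = [7,8] − [5,8] + [5,7].
As a 27×18 matrix over Z this has rank 17, with invariant factors (1,1,1,1,1,1,1,1,1,1,1,1,1,1,1,1,1).

Reading off H_k = ker ∂_k / im ∂_{k+1}:

  H_0: rank C_0 − rank ∂_1 = 9 − 8 = 1, and the invariant factors of ∂_1 are all 1, so H_0 ≅ Z.
  H_1: rank ker ∂_1 − rank ∂_2 = (27 − 8) − 17 = 2, and the invariant factors of ∂_2 are all 1, so H_1 ≅ Z^2.
  H_2: rank ker ∂_2 − rank ∂_3 = (18 − 17) − 0 = 1, and there is no ∂_3, so H_2 ≅ Z.

(K is a triangulation of the torus T^2.)

H_0 = Z,  H_1 = Z^2,  H_2 = Z.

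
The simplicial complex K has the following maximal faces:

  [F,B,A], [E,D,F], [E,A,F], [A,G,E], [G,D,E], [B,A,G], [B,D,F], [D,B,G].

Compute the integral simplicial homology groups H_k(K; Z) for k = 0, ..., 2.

H_0 ≅ Z,  H_1 = 0,  H_2 ≅ Z.

K has 6 vertices, 12 edges, 8 triangles.
rank ∂_0 = 0, rank ∂_1 = 5 ⇒ b_0 = 6 − 0 − 5 = 1; all invariant factors of ∂_1 are 1 so no torsion. So H_0 = Z.
rank ∂_1 = 5, rank ∂_2 = 7 ⇒ b_1 = 12 − 5 − 7 = 0; all invariant factors of ∂_2 are 1 so no torsion. So H_1 = 0.
rank ∂_2 = 7, rank ∂_3 = 0 ⇒ b_2 = 8 − 7 − 0 = 1. So H_2 = Z.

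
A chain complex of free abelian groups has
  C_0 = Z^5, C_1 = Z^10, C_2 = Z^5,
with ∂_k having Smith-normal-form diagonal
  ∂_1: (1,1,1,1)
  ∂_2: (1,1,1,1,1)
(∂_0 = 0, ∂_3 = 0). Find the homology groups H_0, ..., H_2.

H_0 = Z,  H_1 = Z,  H_2 = 0.

H_0: b_0 = 5 − 0 − 4 = 1; torsion from ∂_1 factors > 1: none. So H_0 = Z.
H_1: b_1 = 10 − 4 − 5 = 1; torsion from ∂_2 factors > 1: none. So H_1 = Z.
H_2: b_2 = 5 − 5 − 0 = 0; torsion from ∂_3 factors > 1: none. So H_2 = 0.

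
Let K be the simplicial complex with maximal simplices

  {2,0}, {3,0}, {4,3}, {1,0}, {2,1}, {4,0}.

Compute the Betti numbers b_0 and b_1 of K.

Order the vertices as 0 < 1 < 2 < 3 < 4. Listing each simplex with vertices in this order, K has dimension 1 with simplices:

  0-simplices (5): [0], [1], [2], [3], [4]
  1-simplices (6): [0,1], [0,2], [0,3], [0,4], [1,2], [3,4]

so the chain groups are C_0 ≅ Z^5, C_1 ≅ Z^6.

Boundary ∂_1: C_1 → C_0 sends each edge [p,q] (with p < q) to q − p. For instance
  ∂[0,1] = [1] − [0].
As a 5×6 matrix over Z this has rank 4, with invariant factors (1,1,1,1).

From H_k ≅ ker(∂_k) / im(∂_{k+1}) we obtain:

  H_0: rank C_0 − rank ∂_1 = 5 − 4 = 1, and the invariant factors of ∂_1 are all 1, so H_0 = Z.
  H_1: rank ker ∂_1 − rank ∂_2 = (6 − 4) − 0 = 2, and there is no ∂_2, so H_1 = Z^2.

Hence the Betti numbers are b_0 = 1, b_1 = 2.

b_0 = 1, b_1 = 2.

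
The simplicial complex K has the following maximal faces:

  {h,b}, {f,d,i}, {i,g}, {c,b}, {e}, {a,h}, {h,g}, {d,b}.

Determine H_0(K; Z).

H_0 ≅ Z^2.

Take the total order a < b < c < d < e < f < g < h < i on the vertex set. Then K (dimension 2) consists of the simplices:

  0-simplices (9): a, b, c, d, e, f, g, h, i
  1-simplices (9): ah, bc, bd, bh, df, di, fi, gh, gi
  2-simplices (1): dfi

Hence C_0 ≅ Z^9, C_1 ≅ Z^9, C_2 ≅ Z^1.

∂_1: C_1 → C_0 maps an edge to its endpoints' difference, ∂[p,q] = q − p.
The resulting 9×9 matrix has rank 7, and its Smith normal form has invariant factors (1,1,1,1,1,1,1).

∂_2: C_2 → C_1 acts by ∂[p,q,r] = [q,r] − [p,r] + [p,q]. For instance
  ∂dfi = fi − di + df.
The resulting 9×1 matrix has rank 1, and its Smith normal form has invariant factors (1).

Reading off H_k = ker ∂_k / im ∂_{k+1}:

  H_0: rank C_0 − rank ∂_1 = 9 − 7 = 2, and the invariant factors of ∂_1 are all 1, so H_0 = Z^2.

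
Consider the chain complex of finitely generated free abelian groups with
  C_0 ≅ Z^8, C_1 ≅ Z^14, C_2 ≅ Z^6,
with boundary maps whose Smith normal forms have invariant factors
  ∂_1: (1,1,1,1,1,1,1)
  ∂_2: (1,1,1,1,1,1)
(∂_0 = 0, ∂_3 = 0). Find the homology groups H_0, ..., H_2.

H_0 ≅ Z,  H_1 ≅ Z,  H_2 = 0.

H_0: b_0 = 8 − 0 − 7 = 1; torsion from ∂_1 factors > 1: none. So H_0 ≅ Z.
H_1: b_1 = 14 − 7 − 6 = 1; torsion from ∂_2 factors > 1: none. So H_1 ≅ Z.
H_2: b_2 = 6 − 6 − 0 = 0; torsion from ∂_3 factors > 1: none. So H_2 ≅ 0.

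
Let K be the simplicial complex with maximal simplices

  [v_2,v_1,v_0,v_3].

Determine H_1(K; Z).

H_1 = 0.

Take the total order v_0 < v_1 < v_2 < v_3 on the vertex set. Then K (dimension 3) consists of the simplices:

  0-simplices (4): [v_0], [v_1], [v_2], [v_3]
  1-simplices (6): [v_0,v_1], [v_0,v_2], [v_0,v_3], [v_1,v_2], [v_1,v_3], [v_2,v_3]
  2-simplices (4): [v_0,v_1,v_2], [v_0,v_1,v_3], [v_0,v_2,v_3], [v_1,v_2,v_3]
  3-simplices (1): [v_0,v_1,v_2,v_3]

Hence C_0 ≅ Z^4, C_1 ≅ Z^6, C_2 ≅ Z^4, C_3 ≅ Z^1.

∂_1: C_1 → C_0 maps an edge to its endpoints' difference, ∂[p,q] = q − p. For instance
  ∂[v_1,v_3] = [v_3] − [v_1].
The resulting 4×6 matrix has rank 3, and its Smith normal form has invariant factors (1,1,1).

Boundary ∂_2: C_2 → C_1 sends each 2-simplex [p,q,r] to [q,r] − [p,r] + [p,q]. For instance
  ∂[v_0,v_1,v_2] = [v_1,v_2] − [v_0,v_2] + [v_0,v_1],
  ∂[v_1,v_2,v_3] = [v_2,v_3] − [v_1,v_3] + [v_1,v_2].
The resulting 6×4 matrix has rank 3, and its Smith normal form has invariant factors (1,1,1).

∂_3: C_3 → C_2 sends each 3-simplex σ to the alternating sum Σ_i (−1)^i (σ with its i-th vertex removed). For instance
  ∂[v_0,v_1,v_2,v_3] = [v_1,v_2,v_3] − [v_0,v_2,v_3] + [v_0,v_1,v_3] − [v_0,v_1,v_2].
This gives a 4×1 integer matrix of rank 1; reducing to Smith normal form yields diagonal entries (1).

Reading off H_k = ker ∂_k / im ∂_{k+1}:

  H_1: rank ker ∂_1 − rank ∂_2 = (6 − 3) − 3 = 0, and the invariant factors of ∂_2 are all 1, so H_1 ≅ 0.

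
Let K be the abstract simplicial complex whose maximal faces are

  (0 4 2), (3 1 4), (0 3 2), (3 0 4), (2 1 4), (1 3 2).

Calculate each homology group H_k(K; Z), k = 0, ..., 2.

H_0 ≅ Z,  H_1 = 0,  H_2 ≅ Z.

Order the vertices as 0 < 1 < 2 < 3 < 4. Listing each simplex with vertices in this order, K has dimension 2 with simplices:

  0-simplices (5): [0], [1], [2], [3], [4]
  1-simplices (9): [0,2], [0,3], [0,4], [1,2], [1,3], [1,4], [2,3], [2,4], [3,4]
  2-simplices (6): [0,2,3], [0,2,4], [0,3,4], [1,2,3], [1,2,4], [1,3,4]

so the chain groups are C_0 ≅ Z^5, C_1 ≅ Z^9, C_2 ≅ Z^6.

∂_1: C_1 → C_0 maps an edge to its endpoints' difference, ∂[p,q] = q − p. For instance
  ∂[1,2] = [2] − [1].
This gives a 5×9 integer matrix of rank 4; reducing to Smith normal form yields diagonal entries (1,1,1,1).

∂_2: C_2 → C_1 acts by ∂[p,q,r] = [q,r] − [p,r] + [p,q]. For instance
  ∂[1,2,4] = [2,4] − [1,4] + [1,2],
  ∂[0,2,3] = [2,3] − [0,3] + [0,2].
The resulting 9×6 matrix has rank 5, and its Smith normal form has invariant factors (1,1,1,1,1).

Computing H_k = (kernel of ∂_k) / (image of ∂_{k+1}):

  H_0: rank C_0 − rank ∂_1 = 5 − 4 = 1, and the invariant factors of ∂_1 are all 1, so H_0 = Z.
  H_1: rank ker ∂_1 − rank ∂_2 = (9 − 4) − 5 = 0, and the invariant factors of ∂_2 are all 1, so H_1 = 0.
  H_2: rank ker ∂_2 − rank ∂_3 = (6 − 5) − 0 = 1, and there is no ∂_3, so H_2 = Z.

As a check, the Euler characteristic is 5 − 9 + 6 = 2, which agrees with 1 − 0 + 1 = 2.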